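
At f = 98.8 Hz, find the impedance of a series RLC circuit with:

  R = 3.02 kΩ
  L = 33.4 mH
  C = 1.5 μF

Step 1 — Angular frequency: ω = 2π·f = 2π·98.8 = 620.8 rad/s.
Step 2 — Component impedances:
  R: Z = R = 3020 Ω
  L: Z = jωL = j·620.8·0.0334 = 0 + j20.73 Ω
  C: Z = 1/(jωC) = -j/(ω·C) = 0 - j1074 Ω
Step 3 — Series combination: Z_total = R + L + C = 3020 - j1053 Ω = 3198∠-19.2° Ω.

Z = 3020 - j1053 Ω = 3198∠-19.2° Ω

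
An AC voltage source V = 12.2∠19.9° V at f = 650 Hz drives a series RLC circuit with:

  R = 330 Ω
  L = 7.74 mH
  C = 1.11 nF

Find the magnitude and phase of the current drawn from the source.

Step 1 — Angular frequency: ω = 2π·f = 2π·650 = 4084 rad/s.
Step 2 — Component impedances:
  R: Z = R = 330 Ω
  L: Z = jωL = j·4084·0.00774 = 0 + j31.61 Ω
  C: Z = 1/(jωC) = -j/(ω·C) = 0 - j2.206e+05 Ω
Step 3 — Series combination: Z_total = R + L + C = 330 - j2.206e+05 Ω = 2.206e+05∠-89.9° Ω.
Step 4 — Source phasor: V = 12.2∠19.9° V = 11.47 + j4.153 V.
Step 5 — Ohm's law: I = V / Z_total = (11.47 + j4.153) / (330 - j2.206e+05) = -1.875e-05 + j5.204e-05 A.
Step 6 — Convert to polar: |I| = 5.531e-05 A, ∠I = 109.8°.

I = 5.531e-05∠109.8° A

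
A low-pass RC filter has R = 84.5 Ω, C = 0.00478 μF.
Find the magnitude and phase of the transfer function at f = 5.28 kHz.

Step 1 — Angular frequency: ω = 2π·5280 = 3.318e+04 rad/s.
Step 2 — Transfer function: H(jω) = 1/(1 + jωRC).
Step 3 — Denominator: 1 + jωRC = 1 + j·3.318e+04·84.5·4.78e-09 = 1 + j0.0134.
Step 4 — H = 0.9998 - j0.0134.
Step 5 — Magnitude: |H| = 0.9999 (-0.0 dB); phase: φ = -0.8°.

|H| = 0.9999 (-0.0 dB), φ = -0.8°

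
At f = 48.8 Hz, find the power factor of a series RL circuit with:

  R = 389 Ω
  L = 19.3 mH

Step 1 — Angular frequency: ω = 2π·f = 2π·48.8 = 306.6 rad/s.
Step 2 — Component impedances:
  R: Z = R = 389 Ω
  L: Z = jωL = j·306.6·0.0193 = 0 + j5.918 Ω
Step 3 — Series combination: Z_total = R + L = 389 + j5.918 Ω = 389∠0.9° Ω.
Step 4 — Power factor: PF = cos(φ) = Re(Z)/|Z| = 389/389.05 = 0.9999.
Step 5 — Type: Im(Z) = 5.918 ⇒ lagging (phase φ = 0.9°).

PF = 0.9999 (lagging, φ = 0.9°)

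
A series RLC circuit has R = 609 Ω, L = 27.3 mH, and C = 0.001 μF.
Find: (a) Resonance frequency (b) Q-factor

Step 1 — Resonance condition Im(Z)=0 gives ω₀ = 1/√(LC).
Step 2 — ω₀ = 1/√(0.0273·1e-09) = 1.914e+05 rad/s.
Step 3 — f₀ = ω₀/(2π) = 3.046e+04 Hz.
Step 4 — Series Q: Q = ω₀L/R = 1.914e+05·0.0273/609 = 8.58.

(a) f₀ = 3.046e+04 Hz  (b) Q = 8.58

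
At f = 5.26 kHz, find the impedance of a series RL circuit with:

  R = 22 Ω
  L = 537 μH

Step 1 — Angular frequency: ω = 2π·f = 2π·5260 = 3.305e+04 rad/s.
Step 2 — Component impedances:
  R: Z = R = 22 Ω
  L: Z = jωL = j·3.305e+04·0.000537 = 0 + j17.75 Ω
Step 3 — Series combination: Z_total = R + L = 22 + j17.75 Ω = 28.27∠38.9° Ω.

Z = 22 + j17.75 Ω = 28.27∠38.9° Ω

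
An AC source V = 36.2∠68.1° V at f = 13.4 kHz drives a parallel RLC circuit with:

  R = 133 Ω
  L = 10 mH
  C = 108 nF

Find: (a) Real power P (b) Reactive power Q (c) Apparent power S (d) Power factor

Step 1 — Angular frequency: ω = 2π·f = 2π·1.34e+04 = 8.419e+04 rad/s.
Step 2 — Component impedances:
  R: Z = R = 133 Ω
  L: Z = jωL = j·8.419e+04·0.01 = 0 + j841.9 Ω
  C: Z = 1/(jωC) = -j/(ω·C) = 0 - j110 Ω
Step 3 — Parallel combination: 1/Z_total = 1/R + 1/L + 1/C; Z_total = 63.17 - j66.42 Ω = 91.66∠-46.4° Ω.
Step 4 — Source phasor: V = 36.2∠68.1° V = 13.5 + j33.59 V.
Step 5 — Current: I = V / Z = -0.164 + j0.3593 A = 0.3949∠114.5° A.
Step 6 — Complex power: S = V·I* = 9.853 - j10.36 VA.
Step 7 — Real power: P = Re(S) = 9.853 W.
Step 8 — Reactive power: Q = Im(S) = -10.36 VAR.
Step 9 — Apparent power: |S| = 14.3 VA.
Step 10 — Power factor: PF = P/|S| = 0.6892 (leading).

(a) P = 9.853 W  (b) Q = -10.36 VAR  (c) S = 14.3 VA  (d) PF = 0.6892 (leading)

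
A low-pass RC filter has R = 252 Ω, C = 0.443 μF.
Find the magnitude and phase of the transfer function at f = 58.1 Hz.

Step 1 — Angular frequency: ω = 2π·58.1 = 365.1 rad/s.
Step 2 — Transfer function: H(jω) = 1/(1 + jωRC).
Step 3 — Denominator: 1 + jωRC = 1 + j·365.1·252·4.43e-07 = 1 + j0.04075.
Step 4 — H = 0.9983 - j0.04069.
Step 5 — Magnitude: |H| = 0.9992 (-0.0 dB); phase: φ = -2.3°.

|H| = 0.9992 (-0.0 dB), φ = -2.3°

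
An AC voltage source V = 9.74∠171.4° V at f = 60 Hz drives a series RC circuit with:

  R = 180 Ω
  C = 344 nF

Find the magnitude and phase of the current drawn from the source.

Step 1 — Angular frequency: ω = 2π·f = 2π·60 = 377 rad/s.
Step 2 — Component impedances:
  R: Z = R = 180 Ω
  C: Z = 1/(jωC) = -j/(ω·C) = 0 - j7711 Ω
Step 3 — Series combination: Z_total = R + C = 180 - j7711 Ω = 7713∠-88.7° Ω.
Step 4 — Source phasor: V = 9.74∠171.4° V = -9.63 + j1.456 V.
Step 5 — Ohm's law: I = V / Z_total = (-9.63 + j1.456) / (180 - j7711) = -0.0002179 - j0.001244 A.
Step 6 — Convert to polar: |I| = 0.001263 A, ∠I = -99.9°.

I = 0.001263∠-99.9° A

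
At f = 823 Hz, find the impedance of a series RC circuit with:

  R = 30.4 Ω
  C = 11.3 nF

Step 1 — Angular frequency: ω = 2π·f = 2π·823 = 5171 rad/s.
Step 2 — Component impedances:
  R: Z = R = 30.4 Ω
  C: Z = 1/(jωC) = -j/(ω·C) = 0 - j1.711e+04 Ω
Step 3 — Series combination: Z_total = R + C = 30.4 - j1.711e+04 Ω = 1.711e+04∠-89.9° Ω.

Z = 30.4 - j1.711e+04 Ω = 1.711e+04∠-89.9° Ω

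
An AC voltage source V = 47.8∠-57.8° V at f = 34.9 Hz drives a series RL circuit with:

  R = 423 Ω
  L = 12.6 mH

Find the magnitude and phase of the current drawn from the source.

Step 1 — Angular frequency: ω = 2π·f = 2π·34.9 = 219.3 rad/s.
Step 2 — Component impedances:
  R: Z = R = 423 Ω
  L: Z = jωL = j·219.3·0.0126 = 0 + j2.763 Ω
Step 3 — Series combination: Z_total = R + L = 423 + j2.763 Ω = 423∠0.4° Ω.
Step 4 — Source phasor: V = 47.8∠-57.8° V = 25.47 - j40.45 V.
Step 5 — Ohm's law: I = V / Z_total = (25.47 - j40.45) / (423 + j2.763) = 0.05959 - j0.09601 A.
Step 6 — Convert to polar: |I| = 0.113 A, ∠I = -58.2°.

I = 0.113∠-58.2° A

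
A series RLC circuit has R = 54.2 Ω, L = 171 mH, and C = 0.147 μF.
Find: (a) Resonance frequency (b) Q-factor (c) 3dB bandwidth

Step 1 — Resonance: ω₀ = 1/√(LC) = 1/√(0.171·1.47e-07) = 6307 rad/s.
Step 2 — f₀ = ω₀/(2π) = 1004 Hz.
Step 3 — Series Q: Q = ω₀L/R = 6307·0.171/54.2 = 19.9.
Step 4 — Bandwidth: Δω = ω₀/Q = 317 rad/s; BW = Δω/(2π) = 50.45 Hz.

(a) f₀ = 1004 Hz  (b) Q = 19.9  (c) BW = 50.45 Hz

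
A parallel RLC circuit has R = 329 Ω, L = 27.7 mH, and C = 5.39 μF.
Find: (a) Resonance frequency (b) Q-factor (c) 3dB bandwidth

Step 1 — Resonance: ω₀ = 1/√(LC) = 1/√(0.0277·5.39e-06) = 2588 rad/s.
Step 2 — f₀ = ω₀/(2π) = 411.9 Hz.
Step 3 — Parallel Q: Q = R/(ω₀L) = 329/(2588·0.0277) = 4.589.
Step 4 — Bandwidth: Δω = ω₀/Q = 563.9 rad/s; BW = Δω/(2π) = 89.75 Hz.

(a) f₀ = 411.9 Hz  (b) Q = 4.589  (c) BW = 89.75 Hz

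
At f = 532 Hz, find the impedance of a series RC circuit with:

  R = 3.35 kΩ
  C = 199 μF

Step 1 — Angular frequency: ω = 2π·f = 2π·532 = 3343 rad/s.
Step 2 — Component impedances:
  R: Z = R = 3350 Ω
  C: Z = 1/(jωC) = -j/(ω·C) = 0 - j1.503 Ω
Step 3 — Series combination: Z_total = R + C = 3350 - j1.503 Ω = 3350∠-0.0° Ω.

Z = 3350 - j1.503 Ω = 3350∠-0.0° Ω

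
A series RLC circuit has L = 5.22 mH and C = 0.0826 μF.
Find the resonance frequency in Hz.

Step 1 — Resonance condition Im(Z)=0 gives ω₀ = 1/√(LC).
Step 2 — ω₀ = 1/√(0.00522·8.26e-08) = 4.816e+04 rad/s.
Step 3 — f₀ = ω₀/(2π) = 7665 Hz.

f₀ = 7665 Hz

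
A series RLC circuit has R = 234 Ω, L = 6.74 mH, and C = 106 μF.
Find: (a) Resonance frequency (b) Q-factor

Step 1 — Resonance condition Im(Z)=0 gives ω₀ = 1/√(LC).
Step 2 — ω₀ = 1/√(0.00674·0.000106) = 1183 rad/s.
Step 3 — f₀ = ω₀/(2π) = 188.3 Hz.
Step 4 — Series Q: Q = ω₀L/R = 1183·0.00674/234 = 0.03408.

(a) f₀ = 188.3 Hz  (b) Q = 0.03408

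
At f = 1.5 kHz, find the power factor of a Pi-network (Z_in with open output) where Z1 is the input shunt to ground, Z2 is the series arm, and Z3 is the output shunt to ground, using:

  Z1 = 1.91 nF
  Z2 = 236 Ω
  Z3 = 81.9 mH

Step 1 — Angular frequency: ω = 2π·f = 2π·1500 = 9425 rad/s.
Step 2 — Component impedances:
  Z1: Z = 1/(jωC) = -j/(ω·C) = 0 - j5.555e+04 Ω
  Z2: Z = R = 236 Ω
  Z3: Z = jωL = j·9425·0.0819 = 0 + j771.9 Ω
Step 3 — With open output, the series arm Z2 and the output shunt Z3 appear in series to ground: Z2 + Z3 = 236 + j771.9 Ω.
Step 4 — Parallel with input shunt Z1: Z_in = Z1 || (Z2 + Z3) = 242.7 + j781.7 Ω = 818.5∠72.8° Ω.
Step 5 — Power factor: PF = cos(φ) = Re(Z)/|Z| = 242.7/818.5 = 0.2965.
Step 6 — Type: Im(Z) = 781.7 ⇒ lagging (phase φ = 72.8°).

PF = 0.2965 (lagging, φ = 72.8°)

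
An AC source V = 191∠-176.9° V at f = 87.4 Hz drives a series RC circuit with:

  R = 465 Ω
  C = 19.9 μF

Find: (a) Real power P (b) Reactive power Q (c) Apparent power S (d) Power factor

Step 1 — Angular frequency: ω = 2π·f = 2π·87.4 = 549.2 rad/s.
Step 2 — Component impedances:
  R: Z = R = 465 Ω
  C: Z = 1/(jωC) = -j/(ω·C) = 0 - j91.51 Ω
Step 3 — Series combination: Z_total = R + C = 465 - j91.51 Ω = 473.9∠-11.1° Ω.
Step 4 — Source phasor: V = 191∠-176.9° V = -190.7 - j10.33 V.
Step 5 — Current: I = V / Z = -0.3907 - j0.09909 A = 0.403∠-165.8° A.
Step 6 — Complex power: S = V·I* = 75.53 - j14.86 VA.
Step 7 — Real power: P = Re(S) = 75.53 W.
Step 8 — Reactive power: Q = Im(S) = -14.86 VAR.
Step 9 — Apparent power: |S| = 76.98 VA.
Step 10 — Power factor: PF = P/|S| = 0.9812 (leading).

(a) P = 75.53 W  (b) Q = -14.86 VAR  (c) S = 76.98 VA  (d) PF = 0.9812 (leading)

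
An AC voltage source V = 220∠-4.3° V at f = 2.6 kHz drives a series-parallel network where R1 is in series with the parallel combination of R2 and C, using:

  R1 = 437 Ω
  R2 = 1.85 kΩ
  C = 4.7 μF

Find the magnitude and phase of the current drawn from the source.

Step 1 — Angular frequency: ω = 2π·f = 2π·2600 = 1.634e+04 rad/s.
Step 2 — Component impedances:
  R1: Z = R = 437 Ω
  R2: Z = R = 1850 Ω
  C: Z = 1/(jωC) = -j/(ω·C) = 0 - j13.02 Ω
Step 3 — Parallel branch: R2 || C = 1/(1/R2 + 1/C) = 0.09169 - j13.02 Ω.
Step 4 — Series with R1: Z_total = R1 + (R2 || C) = 437.1 - j13.02 Ω = 437.3∠-1.7° Ω.
Step 5 — Source phasor: V = 220∠-4.3° V = 219.4 - j16.5 V.
Step 6 — Ohm's law: I = V / Z_total = (219.4 - j16.5) / (437.1 - j13.02) = 0.5026 - j0.02276 A.
Step 7 — Convert to polar: |I| = 0.5031 A, ∠I = -2.6°.

I = 0.5031∠-2.6° A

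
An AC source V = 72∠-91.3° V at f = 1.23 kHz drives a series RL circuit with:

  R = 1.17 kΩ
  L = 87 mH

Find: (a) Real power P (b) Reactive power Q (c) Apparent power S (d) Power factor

Step 1 — Angular frequency: ω = 2π·f = 2π·1230 = 7728 rad/s.
Step 2 — Component impedances:
  R: Z = R = 1170 Ω
  L: Z = jωL = j·7728·0.087 = 0 + j672.4 Ω
Step 3 — Series combination: Z_total = R + L = 1170 + j672.4 Ω = 1349∠29.9° Ω.
Step 4 — Source phasor: V = 72∠-91.3° V = -1.633 - j71.98 V.
Step 5 — Current: I = V / Z = -0.02763 - j0.04565 A = 0.05336∠-121.2° A.
Step 6 — Complex power: S = V·I* = 3.331 + j1.914 VA.
Step 7 — Real power: P = Re(S) = 3.331 W.
Step 8 — Reactive power: Q = Im(S) = 1.914 VAR.
Step 9 — Apparent power: |S| = 3.842 VA.
Step 10 — Power factor: PF = P/|S| = 0.867 (lagging).

(a) P = 3.331 W  (b) Q = 1.914 VAR  (c) S = 3.842 VA  (d) PF = 0.867 (lagging)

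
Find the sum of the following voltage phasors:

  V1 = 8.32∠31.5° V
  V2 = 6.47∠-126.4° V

Step 1 — Convert each phasor to rectangular form:
  V1 = 8.32·(cos(31.5°) + j·sin(31.5°)) = 7.094 + j4.347 V
  V2 = 6.47·(cos(-126.4°) + j·sin(-126.4°)) = -3.839 - j5.208 V
Step 2 — Sum components: V_total = 3.255 - j0.8605 V.
Step 3 — Convert to polar: |V_total| = 3.366 V, ∠V_total = -14.8°.

V_total = 3.366∠-14.8° V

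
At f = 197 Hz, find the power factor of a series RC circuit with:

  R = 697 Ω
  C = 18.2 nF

Step 1 — Angular frequency: ω = 2π·f = 2π·197 = 1238 rad/s.
Step 2 — Component impedances:
  R: Z = R = 697 Ω
  C: Z = 1/(jωC) = -j/(ω·C) = 0 - j4.439e+04 Ω
Step 3 — Series combination: Z_total = R + C = 697 - j4.439e+04 Ω = 4.44e+04∠-89.1° Ω.
Step 4 — Power factor: PF = cos(φ) = Re(Z)/|Z| = 697/4.44e+04 = 0.0157.
Step 5 — Type: Im(Z) = -4.439e+04 ⇒ leading (phase φ = -89.1°).

PF = 0.0157 (leading, φ = -89.1°)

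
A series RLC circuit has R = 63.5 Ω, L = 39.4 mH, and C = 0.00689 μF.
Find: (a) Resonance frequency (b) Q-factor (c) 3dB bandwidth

Step 1 — Resonance: ω₀ = 1/√(LC) = 1/√(0.0394·6.89e-09) = 6.069e+04 rad/s.
Step 2 — f₀ = ω₀/(2π) = 9660 Hz.
Step 3 — Series Q: Q = ω₀L/R = 6.069e+04·0.0394/63.5 = 37.66.
Step 4 — Bandwidth: Δω = ω₀/Q = 1612 rad/s; BW = Δω/(2π) = 256.5 Hz.

(a) f₀ = 9660 Hz  (b) Q = 37.66  (c) BW = 256.5 Hz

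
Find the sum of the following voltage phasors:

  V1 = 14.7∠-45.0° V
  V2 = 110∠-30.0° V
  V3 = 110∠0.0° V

Step 1 — Convert each phasor to rectangular form:
  V1 = 14.7·(cos(-45.0°) + j·sin(-45.0°)) = 10.39 - j10.39 V
  V2 = 110·(cos(-30.0°) + j·sin(-30.0°)) = 95.26 - j55 V
  V3 = 110·(cos(0.0°) + j·sin(0.0°)) = 110 V
Step 2 — Sum components: V_total = 215.7 - j65.39 V.
Step 3 — Convert to polar: |V_total| = 225.4 V, ∠V_total = -16.9°.

V_total = 225.4∠-16.9° V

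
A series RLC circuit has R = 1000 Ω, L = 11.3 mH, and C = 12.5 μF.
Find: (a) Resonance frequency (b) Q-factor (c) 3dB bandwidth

Step 1 — Resonance: ω₀ = 1/√(LC) = 1/√(0.0113·1.25e-05) = 2661 rad/s.
Step 2 — f₀ = ω₀/(2π) = 423.5 Hz.
Step 3 — Series Q: Q = ω₀L/R = 2661·0.0113/1000 = 0.03007.
Step 4 — Bandwidth: Δω = ω₀/Q = 8.85e+04 rad/s; BW = Δω/(2π) = 1.408e+04 Hz.

(a) f₀ = 423.5 Hz  (b) Q = 0.03007  (c) BW = 1.408e+04 Hz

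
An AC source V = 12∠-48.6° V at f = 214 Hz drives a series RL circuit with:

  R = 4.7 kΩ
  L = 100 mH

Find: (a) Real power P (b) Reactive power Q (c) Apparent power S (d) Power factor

Step 1 — Angular frequency: ω = 2π·f = 2π·214 = 1345 rad/s.
Step 2 — Component impedances:
  R: Z = R = 4700 Ω
  L: Z = jωL = j·1345·0.1 = 0 + j134.5 Ω
Step 3 — Series combination: Z_total = R + L = 4700 + j134.5 Ω = 4702∠1.6° Ω.
Step 4 — Source phasor: V = 12∠-48.6° V = 7.936 - j9.001 V.
Step 5 — Current: I = V / Z = 0.001632 - j0.001962 A = 0.002552∠-50.2° A.
Step 6 — Complex power: S = V·I* = 0.03061 + j0.0008758 VA.
Step 7 — Real power: P = Re(S) = 0.03061 W.
Step 8 — Reactive power: Q = Im(S) = 0.0008758 VAR.
Step 9 — Apparent power: |S| = 0.03063 VA.
Step 10 — Power factor: PF = P/|S| = 0.9996 (lagging).

(a) P = 0.03061 W  (b) Q = 0.0008758 VAR  (c) S = 0.03063 VA  (d) PF = 0.9996 (lagging)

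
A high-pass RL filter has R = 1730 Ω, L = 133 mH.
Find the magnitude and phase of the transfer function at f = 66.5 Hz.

Step 1 — Angular frequency: ω = 2π·66.5 = 417.8 rad/s.
Step 2 — Transfer function: H(jω) = jωL/(R + jωL).
Step 3 — Numerator jωL = j·55.57; denominator R + jωL = 1730 + j55.57.
Step 4 — H = 0.001031 + j0.03209.
Step 5 — Magnitude: |H| = 0.03211 (-29.9 dB); phase: φ = 88.2°.

|H| = 0.03211 (-29.9 dB), φ = 88.2°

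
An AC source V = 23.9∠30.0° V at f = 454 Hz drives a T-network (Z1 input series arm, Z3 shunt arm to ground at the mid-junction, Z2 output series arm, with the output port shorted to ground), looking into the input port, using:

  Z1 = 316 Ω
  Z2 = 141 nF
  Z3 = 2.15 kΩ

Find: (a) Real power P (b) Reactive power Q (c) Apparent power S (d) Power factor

Step 1 — Angular frequency: ω = 2π·f = 2π·454 = 2853 rad/s.
Step 2 — Component impedances:
  Z1: Z = R = 316 Ω
  Z2: Z = 1/(jωC) = -j/(ω·C) = 0 - j2486 Ω
  Z3: Z = R = 2150 Ω
Step 3 — With the output port shorted to ground, the output series arm Z2 runs from the junction to ground; the shunt arm Z3 also runs from the junction to ground. They appear in parallel: Z3 || Z2 = 1230 - j1064 Ω.
Step 4 — Series with input arm Z1: Z_in = Z1 + (Z3 || Z2) = 1546 - j1064 Ω = 1877∠-34.5° Ω.
Step 5 — Source phasor: V = 23.9∠30.0° V = 20.7 + j11.95 V.
Step 6 — Current: I = V / Z = 0.005477 + j0.0115 A = 0.01274∠64.5° A.
Step 7 — Complex power: S = V·I* = 0.2508 - j0.1725 VA.
Step 8 — Real power: P = Re(S) = 0.2508 W.
Step 9 — Reactive power: Q = Im(S) = -0.1725 VAR.
Step 10 — Apparent power: |S| = 0.3044 VA.
Step 11 — Power factor: PF = P/|S| = 0.8238 (leading).

(a) P = 0.2508 W  (b) Q = -0.1725 VAR  (c) S = 0.3044 VA  (d) PF = 0.8238 (leading)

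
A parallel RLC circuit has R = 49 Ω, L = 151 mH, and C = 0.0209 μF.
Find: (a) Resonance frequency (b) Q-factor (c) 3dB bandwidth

Step 1 — Resonance: ω₀ = 1/√(LC) = 1/√(0.151·2.09e-08) = 1.78e+04 rad/s.
Step 2 — f₀ = ω₀/(2π) = 2833 Hz.
Step 3 — Parallel Q: Q = R/(ω₀L) = 49/(1.78e+04·0.151) = 0.01823.
Step 4 — Bandwidth: Δω = ω₀/Q = 9.765e+05 rad/s; BW = Δω/(2π) = 1.554e+05 Hz.

(a) f₀ = 2833 Hz  (b) Q = 0.01823  (c) BW = 1.554e+05 Hz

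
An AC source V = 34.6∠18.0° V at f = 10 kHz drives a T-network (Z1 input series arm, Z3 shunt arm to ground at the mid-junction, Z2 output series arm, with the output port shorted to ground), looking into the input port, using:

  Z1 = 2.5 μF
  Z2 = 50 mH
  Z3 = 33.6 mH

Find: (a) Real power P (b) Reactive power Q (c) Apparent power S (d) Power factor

Step 1 — Angular frequency: ω = 2π·f = 2π·1e+04 = 6.283e+04 rad/s.
Step 2 — Component impedances:
  Z1: Z = 1/(jωC) = -j/(ω·C) = 0 - j6.366 Ω
  Z2: Z = jωL = j·6.283e+04·0.05 = 0 + j3142 Ω
  Z3: Z = jωL = j·6.283e+04·0.0336 = 0 + j2111 Ω
Step 3 — With the output port shorted to ground, the output series arm Z2 runs from the junction to ground; the shunt arm Z3 also runs from the junction to ground. They appear in parallel: Z3 || Z2 = 0 + j1263 Ω.
Step 4 — Series with input arm Z1: Z_in = Z1 + (Z3 || Z2) = 0 + j1256 Ω = 1256∠90.0° Ω.
Step 5 — Source phasor: V = 34.6∠18.0° V = 32.91 + j10.69 V.
Step 6 — Current: I = V / Z = 0.008511 - j0.02619 A = 0.02754∠-72.0° A.
Step 7 — Complex power: S = V·I* = 0 + j0.9529 VA.
Step 8 — Real power: P = Re(S) = 0 W.
Step 9 — Reactive power: Q = Im(S) = 0.9529 VAR.
Step 10 — Apparent power: |S| = 0.9529 VA.
Step 11 — Power factor: PF = P/|S| = 0 (lagging).

(a) P = 0 W  (b) Q = 0.9529 VAR  (c) S = 0.9529 VA  (d) PF = 0 (lagging)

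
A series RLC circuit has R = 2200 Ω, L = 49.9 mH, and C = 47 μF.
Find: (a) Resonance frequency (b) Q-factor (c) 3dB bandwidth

Step 1 — Resonance condition Im(Z)=0 gives ω₀ = 1/√(LC).
Step 2 — ω₀ = 1/√(0.0499·4.7e-05) = 653 rad/s.
Step 3 — f₀ = ω₀/(2π) = 103.9 Hz.
Step 4 — Series Q: Q = ω₀L/R = 653·0.0499/2200 = 0.01481.
Step 5 — 3dB bandwidth: Δω = ω₀/Q = 4.409e+04 rad/s; BW = Δω/(2π) = 7017 Hz.

(a) f₀ = 103.9 Hz  (b) Q = 0.01481  (c) BW = 7017 Hz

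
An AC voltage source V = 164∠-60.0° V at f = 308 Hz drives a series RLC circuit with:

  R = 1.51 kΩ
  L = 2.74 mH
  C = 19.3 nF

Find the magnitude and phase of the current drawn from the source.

Step 1 — Angular frequency: ω = 2π·f = 2π·308 = 1935 rad/s.
Step 2 — Component impedances:
  R: Z = R = 1510 Ω
  L: Z = jωL = j·1935·0.00274 = 0 + j5.303 Ω
  C: Z = 1/(jωC) = -j/(ω·C) = 0 - j2.677e+04 Ω
Step 3 — Series combination: Z_total = R + L + C = 1510 - j2.677e+04 Ω = 2.681e+04∠-86.8° Ω.
Step 4 — Source phasor: V = 164∠-60.0° V = 82 - j142 V.
Step 5 — Ohm's law: I = V / Z_total = (82 - j142) / (1510 - j2.677e+04) = 0.005461 + j0.002755 A.
Step 6 — Convert to polar: |I| = 0.006117 A, ∠I = 26.8°.

I = 0.006117∠26.8° A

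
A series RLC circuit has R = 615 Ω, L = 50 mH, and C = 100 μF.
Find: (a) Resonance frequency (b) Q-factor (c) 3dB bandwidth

Step 1 — Resonance condition Im(Z)=0 gives ω₀ = 1/√(LC).
Step 2 — ω₀ = 1/√(0.05·0.0001) = 447.2 rad/s.
Step 3 — f₀ = ω₀/(2π) = 71.18 Hz.
Step 4 — Series Q: Q = ω₀L/R = 447.2·0.05/615 = 0.03636.
Step 5 — 3dB bandwidth: Δω = ω₀/Q = 1.23e+04 rad/s; BW = Δω/(2π) = 1958 Hz.

(a) f₀ = 71.18 Hz  (b) Q = 0.03636  (c) BW = 1958 Hz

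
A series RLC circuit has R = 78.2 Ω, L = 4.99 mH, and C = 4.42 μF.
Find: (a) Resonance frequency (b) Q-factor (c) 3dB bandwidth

Step 1 — Resonance: ω₀ = 1/√(LC) = 1/√(0.00499·4.42e-06) = 6733 rad/s.
Step 2 — f₀ = ω₀/(2π) = 1072 Hz.
Step 3 — Series Q: Q = ω₀L/R = 6733·0.00499/78.2 = 0.4297.
Step 4 — Bandwidth: Δω = ω₀/Q = 1.567e+04 rad/s; BW = Δω/(2π) = 2494 Hz.

(a) f₀ = 1072 Hz  (b) Q = 0.4297  (c) BW = 2494 Hz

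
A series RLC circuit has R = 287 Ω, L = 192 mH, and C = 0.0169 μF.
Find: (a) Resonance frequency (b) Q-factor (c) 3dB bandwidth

Step 1 — Resonance: ω₀ = 1/√(LC) = 1/√(0.192·1.69e-08) = 1.756e+04 rad/s.
Step 2 — f₀ = ω₀/(2π) = 2794 Hz.
Step 3 — Series Q: Q = ω₀L/R = 1.756e+04·0.192/287 = 11.74.
Step 4 — Bandwidth: Δω = ω₀/Q = 1495 rad/s; BW = Δω/(2π) = 237.9 Hz.

(a) f₀ = 2794 Hz  (b) Q = 11.74  (c) BW = 237.9 Hz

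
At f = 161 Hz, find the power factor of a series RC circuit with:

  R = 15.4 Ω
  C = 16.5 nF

Step 1 — Angular frequency: ω = 2π·f = 2π·161 = 1012 rad/s.
Step 2 — Component impedances:
  R: Z = R = 15.4 Ω
  C: Z = 1/(jωC) = -j/(ω·C) = 0 - j5.991e+04 Ω
Step 3 — Series combination: Z_total = R + C = 15.4 - j5.991e+04 Ω = 5.991e+04∠-90.0° Ω.
Step 4 — Power factor: PF = cos(φ) = Re(Z)/|Z| = 15.4/59912 = 0.000257.
Step 5 — Type: Im(Z) = -5.991e+04 ⇒ leading (phase φ = -90.0°).

PF = 0.000257 (leading, φ = -90.0°)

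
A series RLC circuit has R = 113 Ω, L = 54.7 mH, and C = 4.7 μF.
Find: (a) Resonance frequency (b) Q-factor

Step 1 — Resonance condition Im(Z)=0 gives ω₀ = 1/√(LC).
Step 2 — ω₀ = 1/√(0.0547·4.7e-06) = 1972 rad/s.
Step 3 — f₀ = ω₀/(2π) = 313.9 Hz.
Step 4 — Series Q: Q = ω₀L/R = 1972·0.0547/113 = 0.9547.

(a) f₀ = 313.9 Hz  (b) Q = 0.9547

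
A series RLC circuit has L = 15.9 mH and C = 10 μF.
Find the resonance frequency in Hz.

Step 1 — Resonance condition Im(Z)=0 gives ω₀ = 1/√(LC).
Step 2 — ω₀ = 1/√(0.0159·1e-05) = 2508 rad/s.
Step 3 — f₀ = ω₀/(2π) = 399.1 Hz.

f₀ = 399.1 Hz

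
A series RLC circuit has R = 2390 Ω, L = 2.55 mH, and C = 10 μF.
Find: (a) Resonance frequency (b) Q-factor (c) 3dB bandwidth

Step 1 — Resonance: ω₀ = 1/√(LC) = 1/√(0.00255·1e-05) = 6262 rad/s.
Step 2 — f₀ = ω₀/(2π) = 996.7 Hz.
Step 3 — Series Q: Q = ω₀L/R = 6262·0.00255/2390 = 0.006681.
Step 4 — Bandwidth: Δω = ω₀/Q = 9.373e+05 rad/s; BW = Δω/(2π) = 1.492e+05 Hz.

(a) f₀ = 996.7 Hz  (b) Q = 0.006681  (c) BW = 1.492e+05 Hz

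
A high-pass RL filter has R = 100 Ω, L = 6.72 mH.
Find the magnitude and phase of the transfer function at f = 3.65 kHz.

Step 1 — Angular frequency: ω = 2π·3650 = 2.293e+04 rad/s.
Step 2 — Transfer function: H(jω) = jωL/(R + jωL).
Step 3 — Numerator jωL = j·154.1; denominator R + jωL = 100 + j154.1.
Step 4 — H = 0.7037 + j0.4566.
Step 5 — Magnitude: |H| = 0.8389 (-1.5 dB); phase: φ = 33.0°.

|H| = 0.8389 (-1.5 dB), φ = 33.0°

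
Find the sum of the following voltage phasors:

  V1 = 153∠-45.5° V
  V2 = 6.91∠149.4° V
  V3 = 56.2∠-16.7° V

Step 1 — Convert each phasor to rectangular form:
  V1 = 153·(cos(-45.5°) + j·sin(-45.5°)) = 107.2 - j109.1 V
  V2 = 6.91·(cos(149.4°) + j·sin(149.4°)) = -5.948 + j3.517 V
  V3 = 56.2·(cos(-16.7°) + j·sin(-16.7°)) = 53.83 - j16.15 V
Step 2 — Sum components: V_total = 155.1 - j121.8 V.
Step 3 — Convert to polar: |V_total| = 197.2 V, ∠V_total = -38.1°.

V_total = 197.2∠-38.1° V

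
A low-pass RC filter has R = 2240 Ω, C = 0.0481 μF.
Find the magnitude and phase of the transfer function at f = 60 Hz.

Step 1 — Angular frequency: ω = 2π·60 = 377 rad/s.
Step 2 — Transfer function: H(jω) = 1/(1 + jωRC).
Step 3 — Denominator: 1 + jωRC = 1 + j·377·2240·4.81e-08 = 1 + j0.04062.
Step 4 — H = 0.9984 - j0.04055.
Step 5 — Magnitude: |H| = 0.9992 (-0.0 dB); phase: φ = -2.3°.

|H| = 0.9992 (-0.0 dB), φ = -2.3°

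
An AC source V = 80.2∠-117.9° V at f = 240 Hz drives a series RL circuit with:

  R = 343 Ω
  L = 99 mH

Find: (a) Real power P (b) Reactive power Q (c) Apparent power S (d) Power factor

Step 1 — Angular frequency: ω = 2π·f = 2π·240 = 1508 rad/s.
Step 2 — Component impedances:
  R: Z = R = 343 Ω
  L: Z = jωL = j·1508·0.099 = 0 + j149.3 Ω
Step 3 — Series combination: Z_total = R + L = 343 + j149.3 Ω = 374.1∠23.5° Ω.
Step 4 — Source phasor: V = 80.2∠-117.9° V = -37.53 - j70.88 V.
Step 5 — Current: I = V / Z = -0.1676 - j0.1337 A = 0.2144∠-141.4° A.
Step 6 — Complex power: S = V·I* = 15.77 + j6.862 VA.
Step 7 — Real power: P = Re(S) = 15.77 W.
Step 8 — Reactive power: Q = Im(S) = 6.862 VAR.
Step 9 — Apparent power: |S| = 17.19 VA.
Step 10 — Power factor: PF = P/|S| = 0.9169 (lagging).

(a) P = 15.77 W  (b) Q = 6.862 VAR  (c) S = 17.19 VA  (d) PF = 0.9169 (lagging)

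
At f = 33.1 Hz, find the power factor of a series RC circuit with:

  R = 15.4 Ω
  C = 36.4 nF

Step 1 — Angular frequency: ω = 2π·f = 2π·33.1 = 208 rad/s.
Step 2 — Component impedances:
  R: Z = R = 15.4 Ω
  C: Z = 1/(jωC) = -j/(ω·C) = 0 - j1.321e+05 Ω
Step 3 — Series combination: Z_total = R + C = 15.4 - j1.321e+05 Ω = 1.321e+05∠-90.0° Ω.
Step 4 — Power factor: PF = cos(φ) = Re(Z)/|Z| = 15.4/1.321e+05 = 0.0001166.
Step 5 — Type: Im(Z) = -1.321e+05 ⇒ leading (phase φ = -90.0°).

PF = 0.0001166 (leading, φ = -90.0°)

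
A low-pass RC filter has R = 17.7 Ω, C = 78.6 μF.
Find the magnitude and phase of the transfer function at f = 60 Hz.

Step 1 — Angular frequency: ω = 2π·60 = 377 rad/s.
Step 2 — Transfer function: H(jω) = 1/(1 + jωRC).
Step 3 — Denominator: 1 + jωRC = 1 + j·377·17.7·7.86e-05 = 1 + j0.5245.
Step 4 — H = 0.7843 - j0.4113.
Step 5 — Magnitude: |H| = 0.8856 (-1.1 dB); phase: φ = -27.7°.

|H| = 0.8856 (-1.1 dB), φ = -27.7°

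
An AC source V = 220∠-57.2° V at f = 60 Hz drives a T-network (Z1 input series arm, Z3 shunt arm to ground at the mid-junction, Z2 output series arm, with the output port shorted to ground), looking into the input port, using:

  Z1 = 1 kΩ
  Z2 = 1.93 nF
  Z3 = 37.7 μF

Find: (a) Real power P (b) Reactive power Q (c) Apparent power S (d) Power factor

Step 1 — Angular frequency: ω = 2π·f = 2π·60 = 377 rad/s.
Step 2 — Component impedances:
  Z1: Z = R = 1000 Ω
  Z2: Z = 1/(jωC) = -j/(ω·C) = 0 - j1.374e+06 Ω
  Z3: Z = 1/(jωC) = -j/(ω·C) = 0 - j70.36 Ω
Step 3 — With the output port shorted to ground, the output series arm Z2 runs from the junction to ground; the shunt arm Z3 also runs from the junction to ground. They appear in parallel: Z3 || Z2 = 0 - j70.36 Ω.
Step 4 — Series with input arm Z1: Z_in = Z1 + (Z3 || Z2) = 1000 - j70.36 Ω = 1002∠-4.0° Ω.
Step 5 — Source phasor: V = 220∠-57.2° V = 119.2 - j184.9 V.
Step 6 — Current: I = V / Z = 0.1315 - j0.1757 A = 0.2195∠-53.2° A.
Step 7 — Complex power: S = V·I* = 48.16 - j3.388 VA.
Step 8 — Real power: P = Re(S) = 48.16 W.
Step 9 — Reactive power: Q = Im(S) = -3.388 VAR.
Step 10 — Apparent power: |S| = 48.28 VA.
Step 11 — Power factor: PF = P/|S| = 0.9975 (leading).

(a) P = 48.16 W  (b) Q = -3.388 VAR  (c) S = 48.28 VA  (d) PF = 0.9975 (leading)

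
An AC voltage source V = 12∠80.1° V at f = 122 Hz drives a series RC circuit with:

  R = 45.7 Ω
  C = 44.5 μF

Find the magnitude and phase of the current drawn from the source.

Step 1 — Angular frequency: ω = 2π·f = 2π·122 = 766.5 rad/s.
Step 2 — Component impedances:
  R: Z = R = 45.7 Ω
  C: Z = 1/(jωC) = -j/(ω·C) = 0 - j29.32 Ω
Step 3 — Series combination: Z_total = R + C = 45.7 - j29.32 Ω = 54.29∠-32.7° Ω.
Step 4 — Source phasor: V = 12∠80.1° V = 2.063 + j11.82 V.
Step 5 — Ohm's law: I = V / Z_total = (2.063 + j11.82) / (45.7 - j29.32) = -0.08557 + j0.2038 A.
Step 6 — Convert to polar: |I| = 0.221 A, ∠I = 112.8°.

I = 0.221∠112.8° A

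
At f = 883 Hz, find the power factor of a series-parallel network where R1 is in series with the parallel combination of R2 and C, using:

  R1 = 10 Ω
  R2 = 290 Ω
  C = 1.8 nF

Step 1 — Angular frequency: ω = 2π·f = 2π·883 = 5548 rad/s.
Step 2 — Component impedances:
  R1: Z = R = 10 Ω
  R2: Z = R = 290 Ω
  C: Z = 1/(jωC) = -j/(ω·C) = 0 - j1.001e+05 Ω
Step 3 — Parallel branch: R2 || C = 1/(1/R2 + 1/C) = 290 - j0.8399 Ω.
Step 4 — Series with R1: Z_total = R1 + (R2 || C) = 300 - j0.8399 Ω = 300∠-0.2° Ω.
Step 5 — Power factor: PF = cos(φ) = Re(Z)/|Z| = 300/300 = 1.
Step 6 — Type: Im(Z) = -0.8399 ⇒ leading (phase φ = -0.2°).

PF = 1 (leading, φ = -0.2°)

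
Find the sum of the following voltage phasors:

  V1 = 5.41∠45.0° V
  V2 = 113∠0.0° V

Step 1 — Convert each phasor to rectangular form:
  V1 = 5.41·(cos(45.0°) + j·sin(45.0°)) = 3.825 + j3.825 V
  V2 = 113·(cos(0.0°) + j·sin(0.0°)) = 113 V
Step 2 — Sum components: V_total = 116.8 + j3.825 V.
Step 3 — Convert to polar: |V_total| = 116.9 V, ∠V_total = 1.9°.

V_total = 116.9∠1.9° V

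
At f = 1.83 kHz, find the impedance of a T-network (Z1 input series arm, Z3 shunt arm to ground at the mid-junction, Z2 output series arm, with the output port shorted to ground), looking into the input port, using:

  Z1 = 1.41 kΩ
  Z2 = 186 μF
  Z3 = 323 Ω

Step 1 — Angular frequency: ω = 2π·f = 2π·1830 = 1.15e+04 rad/s.
Step 2 — Component impedances:
  Z1: Z = R = 1410 Ω
  Z2: Z = 1/(jωC) = -j/(ω·C) = 0 - j0.4676 Ω
  Z3: Z = R = 323 Ω
Step 3 — With the output port shorted to ground, the output series arm Z2 runs from the junction to ground; the shunt arm Z3 also runs from the junction to ground. They appear in parallel: Z3 || Z2 = 0.0006769 - j0.4676 Ω.
Step 4 — Series with input arm Z1: Z_in = Z1 + (Z3 || Z2) = 1410 - j0.4676 Ω = 1410∠-0.0° Ω.

Z = 1410 - j0.4676 Ω = 1410∠-0.0° Ω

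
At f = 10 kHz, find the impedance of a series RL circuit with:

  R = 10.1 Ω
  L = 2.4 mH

Step 1 — Angular frequency: ω = 2π·f = 2π·1e+04 = 6.283e+04 rad/s.
Step 2 — Component impedances:
  R: Z = R = 10.1 Ω
  L: Z = jωL = j·6.283e+04·0.0024 = 0 + j150.8 Ω
Step 3 — Series combination: Z_total = R + L = 10.1 + j150.8 Ω = 151.1∠86.2° Ω.

Z = 10.1 + j150.8 Ω = 151.1∠86.2° Ω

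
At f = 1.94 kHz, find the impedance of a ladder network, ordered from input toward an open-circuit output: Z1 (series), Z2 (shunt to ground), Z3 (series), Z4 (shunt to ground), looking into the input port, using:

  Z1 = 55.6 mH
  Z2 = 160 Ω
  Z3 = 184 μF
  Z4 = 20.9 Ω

Step 1 — Angular frequency: ω = 2π·f = 2π·1940 = 1.219e+04 rad/s.
Step 2 — Component impedances:
  Z1: Z = jωL = j·1.219e+04·0.0556 = 0 + j677.7 Ω
  Z2: Z = R = 160 Ω
  Z3: Z = 1/(jωC) = -j/(ω·C) = 0 - j0.4459 Ω
  Z4: Z = R = 20.9 Ω
Step 3 — Ladder network (open output): work backward from the far end, alternating series and parallel combinations. Z_in = 18.49 + j677.4 Ω = 677.6∠88.4° Ω.

Z = 18.49 + j677.4 Ω = 677.6∠88.4° Ω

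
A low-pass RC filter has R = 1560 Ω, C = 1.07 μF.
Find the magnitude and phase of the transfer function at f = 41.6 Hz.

Step 1 — Angular frequency: ω = 2π·41.6 = 261.4 rad/s.
Step 2 — Transfer function: H(jω) = 1/(1 + jωRC).
Step 3 — Denominator: 1 + jωRC = 1 + j·261.4·1560·1.07e-06 = 1 + j0.4363.
Step 4 — H = 0.8401 - j0.3665.
Step 5 — Magnitude: |H| = 0.9166 (-0.8 dB); phase: φ = -23.6°.

|H| = 0.9166 (-0.8 dB), φ = -23.6°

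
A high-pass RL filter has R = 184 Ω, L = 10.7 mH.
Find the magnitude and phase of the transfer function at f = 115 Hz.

Step 1 — Angular frequency: ω = 2π·115 = 722.6 rad/s.
Step 2 — Transfer function: H(jω) = jωL/(R + jωL).
Step 3 — Numerator jωL = j·7.731; denominator R + jωL = 184 + j7.731.
Step 4 — H = 0.001762 + j0.04194.
Step 5 — Magnitude: |H| = 0.04198 (-27.5 dB); phase: φ = 87.6°.

|H| = 0.04198 (-27.5 dB), φ = 87.6°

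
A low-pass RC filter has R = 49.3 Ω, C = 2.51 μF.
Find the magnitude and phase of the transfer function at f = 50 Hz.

Step 1 — Angular frequency: ω = 2π·50 = 314.2 rad/s.
Step 2 — Transfer function: H(jω) = 1/(1 + jωRC).
Step 3 — Denominator: 1 + jωRC = 1 + j·314.2·49.3·2.51e-06 = 1 + j0.03888.
Step 4 — H = 0.9985 - j0.03882.
Step 5 — Magnitude: |H| = 0.9992 (-0.0 dB); phase: φ = -2.2°.

|H| = 0.9992 (-0.0 dB), φ = -2.2°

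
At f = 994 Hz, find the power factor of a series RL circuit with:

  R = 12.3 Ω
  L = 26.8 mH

Step 1 — Angular frequency: ω = 2π·f = 2π·994 = 6245 rad/s.
Step 2 — Component impedances:
  R: Z = R = 12.3 Ω
  L: Z = jωL = j·6245·0.0268 = 0 + j167.4 Ω
Step 3 — Series combination: Z_total = R + L = 12.3 + j167.4 Ω = 167.8∠85.8° Ω.
Step 4 — Power factor: PF = cos(φ) = Re(Z)/|Z| = 12.3/167.83 = 0.07329.
Step 5 — Type: Im(Z) = 167.4 ⇒ lagging (phase φ = 85.8°).

PF = 0.07329 (lagging, φ = 85.8°)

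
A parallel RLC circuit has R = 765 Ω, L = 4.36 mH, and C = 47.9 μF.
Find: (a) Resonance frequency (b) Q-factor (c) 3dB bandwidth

Step 1 — Resonance: ω₀ = 1/√(LC) = 1/√(0.00436·4.79e-05) = 2188 rad/s.
Step 2 — f₀ = ω₀/(2π) = 348.3 Hz.
Step 3 — Parallel Q: Q = R/(ω₀L) = 765/(2188·0.00436) = 80.18.
Step 4 — Bandwidth: Δω = ω₀/Q = 27.29 rad/s; BW = Δω/(2π) = 4.343 Hz.

(a) f₀ = 348.3 Hz  (b) Q = 80.18  (c) BW = 4.343 Hz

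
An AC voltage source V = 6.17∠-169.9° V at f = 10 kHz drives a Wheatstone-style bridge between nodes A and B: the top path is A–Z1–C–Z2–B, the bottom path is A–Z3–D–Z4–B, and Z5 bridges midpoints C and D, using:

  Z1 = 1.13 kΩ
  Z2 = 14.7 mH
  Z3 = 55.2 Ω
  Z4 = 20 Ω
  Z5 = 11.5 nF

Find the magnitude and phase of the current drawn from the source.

Step 1 — Angular frequency: ω = 2π·f = 2π·1e+04 = 6.283e+04 rad/s.
Step 2 — Component impedances:
  Z1: Z = R = 1130 Ω
  Z2: Z = jωL = j·6.283e+04·0.0147 = 0 + j923.6 Ω
  Z3: Z = R = 55.2 Ω
  Z4: Z = R = 20 Ω
  Z5: Z = 1/(jωC) = -j/(ω·C) = 0 - j1384 Ω
Step 3 — Bridge requires nodal analysis (the Z5 bridge couples midpoints C and D, so the two paths cannot be reduced to a simple series/parallel combination). Setting node B to ground and injecting 1 A at node A, the 3-node admittance system at A, C, D solves to V_A = Z_AB = 73.44 + j3.073 Ω = 73.5∠2.4° Ω.
Step 4 — Source phasor: V = 6.17∠-169.9° V = -6.074 - j1.082 V.
Step 5 — Ohm's law: I = V / Z_total = (-6.074 - j1.082) / (73.44 + j3.073) = -0.08319 - j0.01125 A.
Step 6 — Convert to polar: |I| = 0.08395 A, ∠I = -172.3°.

I = 0.08395∠-172.3° A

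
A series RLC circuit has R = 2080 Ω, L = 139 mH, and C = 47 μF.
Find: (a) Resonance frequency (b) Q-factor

Step 1 — Resonance condition Im(Z)=0 gives ω₀ = 1/√(LC).
Step 2 — ω₀ = 1/√(0.139·4.7e-05) = 391.2 rad/s.
Step 3 — f₀ = ω₀/(2π) = 62.27 Hz.
Step 4 — Series Q: Q = ω₀L/R = 391.2·0.139/2080 = 0.02615.

(a) f₀ = 62.27 Hz  (b) Q = 0.02615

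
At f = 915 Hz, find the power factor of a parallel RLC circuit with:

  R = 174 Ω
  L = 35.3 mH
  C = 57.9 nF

Step 1 — Angular frequency: ω = 2π·f = 2π·915 = 5749 rad/s.
Step 2 — Component impedances:
  R: Z = R = 174 Ω
  L: Z = jωL = j·5749·0.0353 = 0 + j202.9 Ω
  C: Z = 1/(jωC) = -j/(ω·C) = 0 - j3004 Ω
Step 3 — Parallel combination: 1/Z_total = 1/R + 1/L + 1/C; Z_total = 106.2 + j84.87 Ω = 135.9∠38.6° Ω.
Step 4 — Power factor: PF = cos(φ) = Re(Z)/|Z| = 106.153/135.907 = 0.7811.
Step 5 — Type: Im(Z) = 84.87 ⇒ lagging (phase φ = 38.6°).

PF = 0.7811 (lagging, φ = 38.6°)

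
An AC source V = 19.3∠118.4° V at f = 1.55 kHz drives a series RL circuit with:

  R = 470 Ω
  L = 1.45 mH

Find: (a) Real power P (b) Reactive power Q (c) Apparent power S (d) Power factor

Step 1 — Angular frequency: ω = 2π·f = 2π·1550 = 9739 rad/s.
Step 2 — Component impedances:
  R: Z = R = 470 Ω
  L: Z = jωL = j·9739·0.00145 = 0 + j14.12 Ω
Step 3 — Series combination: Z_total = R + L = 470 + j14.12 Ω = 470.2∠1.7° Ω.
Step 4 — Source phasor: V = 19.3∠118.4° V = -9.18 + j16.98 V.
Step 5 — Current: I = V / Z = -0.01843 + j0.03668 A = 0.04105∠116.7° A.
Step 6 — Complex power: S = V·I* = 0.7918 + j0.02379 VA.
Step 7 — Real power: P = Re(S) = 0.7918 W.
Step 8 — Reactive power: Q = Im(S) = 0.02379 VAR.
Step 9 — Apparent power: |S| = 0.7922 VA.
Step 10 — Power factor: PF = P/|S| = 0.9995 (lagging).

(a) P = 0.7918 W  (b) Q = 0.02379 VAR  (c) S = 0.7922 VA  (d) PF = 0.9995 (lagging)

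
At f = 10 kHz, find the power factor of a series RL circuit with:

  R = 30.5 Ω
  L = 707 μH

Step 1 — Angular frequency: ω = 2π·f = 2π·1e+04 = 6.283e+04 rad/s.
Step 2 — Component impedances:
  R: Z = R = 30.5 Ω
  L: Z = jωL = j·6.283e+04·0.000707 = 0 + j44.42 Ω
Step 3 — Series combination: Z_total = R + L = 30.5 + j44.42 Ω = 53.88∠55.5° Ω.
Step 4 — Power factor: PF = cos(φ) = Re(Z)/|Z| = 30.5/53.885 = 0.566.
Step 5 — Type: Im(Z) = 44.42 ⇒ lagging (phase φ = 55.5°).

PF = 0.566 (lagging, φ = 55.5°)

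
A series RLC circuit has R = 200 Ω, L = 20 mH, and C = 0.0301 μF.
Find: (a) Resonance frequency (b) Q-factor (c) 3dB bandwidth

Step 1 — Resonance condition Im(Z)=0 gives ω₀ = 1/√(LC).
Step 2 — ω₀ = 1/√(0.02·3.01e-08) = 4.076e+04 rad/s.
Step 3 — f₀ = ω₀/(2π) = 6487 Hz.
Step 4 — Series Q: Q = ω₀L/R = 4.076e+04·0.02/200 = 4.076.
Step 5 — 3dB bandwidth: Δω = ω₀/Q = 1e+04 rad/s; BW = Δω/(2π) = 1592 Hz.

(a) f₀ = 6487 Hz  (b) Q = 4.076  (c) BW = 1592 Hz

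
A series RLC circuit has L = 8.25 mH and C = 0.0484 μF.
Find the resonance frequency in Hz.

Step 1 — Resonance condition Im(Z)=0 gives ω₀ = 1/√(LC).
Step 2 — ω₀ = 1/√(0.00825·4.84e-08) = 5.004e+04 rad/s.
Step 3 — f₀ = ω₀/(2π) = 7965 Hz.

f₀ = 7965 Hz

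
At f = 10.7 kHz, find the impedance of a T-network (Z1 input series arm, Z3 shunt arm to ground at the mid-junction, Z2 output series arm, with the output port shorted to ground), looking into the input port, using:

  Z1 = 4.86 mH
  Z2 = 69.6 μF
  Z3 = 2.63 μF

Step 1 — Angular frequency: ω = 2π·f = 2π·1.07e+04 = 6.723e+04 rad/s.
Step 2 — Component impedances:
  Z1: Z = jωL = j·6.723e+04·0.00486 = 0 + j326.7 Ω
  Z2: Z = 1/(jωC) = -j/(ω·C) = 0 - j0.2137 Ω
  Z3: Z = 1/(jωC) = -j/(ω·C) = 0 - j5.656 Ω
Step 3 — With the output port shorted to ground, the output series arm Z2 runs from the junction to ground; the shunt arm Z3 also runs from the junction to ground. They appear in parallel: Z3 || Z2 = 0 - j0.2059 Ω.
Step 4 — Series with input arm Z1: Z_in = Z1 + (Z3 || Z2) = 0 + j326.5 Ω = 326.5∠90.0° Ω.

Z = 0 + j326.5 Ω = 326.5∠90.0° Ω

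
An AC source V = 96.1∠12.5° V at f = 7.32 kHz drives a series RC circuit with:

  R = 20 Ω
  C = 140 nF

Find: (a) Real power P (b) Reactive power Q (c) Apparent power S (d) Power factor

Step 1 — Angular frequency: ω = 2π·f = 2π·7320 = 4.599e+04 rad/s.
Step 2 — Component impedances:
  R: Z = R = 20 Ω
  C: Z = 1/(jωC) = -j/(ω·C) = 0 - j155.3 Ω
Step 3 — Series combination: Z_total = R + C = 20 - j155.3 Ω = 156.6∠-82.7° Ω.
Step 4 — Source phasor: V = 96.1∠12.5° V = 93.82 + j20.8 V.
Step 5 — Current: I = V / Z = -0.05522 + j0.6112 A = 0.6137∠95.2° A.
Step 6 — Complex power: S = V·I* = 7.533 - j58.5 VA.
Step 7 — Real power: P = Re(S) = 7.533 W.
Step 8 — Reactive power: Q = Im(S) = -58.5 VAR.
Step 9 — Apparent power: |S| = 58.98 VA.
Step 10 — Power factor: PF = P/|S| = 0.1277 (leading).

(a) P = 7.533 W  (b) Q = -58.5 VAR  (c) S = 58.98 VA  (d) PF = 0.1277 (leading)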